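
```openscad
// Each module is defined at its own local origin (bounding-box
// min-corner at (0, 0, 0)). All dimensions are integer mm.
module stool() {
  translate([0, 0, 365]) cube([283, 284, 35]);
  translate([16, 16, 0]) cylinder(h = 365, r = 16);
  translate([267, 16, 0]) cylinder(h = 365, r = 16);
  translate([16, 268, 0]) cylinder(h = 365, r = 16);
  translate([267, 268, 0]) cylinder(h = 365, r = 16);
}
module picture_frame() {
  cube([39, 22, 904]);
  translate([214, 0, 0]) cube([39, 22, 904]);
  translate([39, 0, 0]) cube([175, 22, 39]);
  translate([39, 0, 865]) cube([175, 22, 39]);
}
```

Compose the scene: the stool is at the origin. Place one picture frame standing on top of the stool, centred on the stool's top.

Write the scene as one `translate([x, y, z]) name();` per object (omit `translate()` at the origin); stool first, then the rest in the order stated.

stool();
translate([15, 131, 400]) picture_frame();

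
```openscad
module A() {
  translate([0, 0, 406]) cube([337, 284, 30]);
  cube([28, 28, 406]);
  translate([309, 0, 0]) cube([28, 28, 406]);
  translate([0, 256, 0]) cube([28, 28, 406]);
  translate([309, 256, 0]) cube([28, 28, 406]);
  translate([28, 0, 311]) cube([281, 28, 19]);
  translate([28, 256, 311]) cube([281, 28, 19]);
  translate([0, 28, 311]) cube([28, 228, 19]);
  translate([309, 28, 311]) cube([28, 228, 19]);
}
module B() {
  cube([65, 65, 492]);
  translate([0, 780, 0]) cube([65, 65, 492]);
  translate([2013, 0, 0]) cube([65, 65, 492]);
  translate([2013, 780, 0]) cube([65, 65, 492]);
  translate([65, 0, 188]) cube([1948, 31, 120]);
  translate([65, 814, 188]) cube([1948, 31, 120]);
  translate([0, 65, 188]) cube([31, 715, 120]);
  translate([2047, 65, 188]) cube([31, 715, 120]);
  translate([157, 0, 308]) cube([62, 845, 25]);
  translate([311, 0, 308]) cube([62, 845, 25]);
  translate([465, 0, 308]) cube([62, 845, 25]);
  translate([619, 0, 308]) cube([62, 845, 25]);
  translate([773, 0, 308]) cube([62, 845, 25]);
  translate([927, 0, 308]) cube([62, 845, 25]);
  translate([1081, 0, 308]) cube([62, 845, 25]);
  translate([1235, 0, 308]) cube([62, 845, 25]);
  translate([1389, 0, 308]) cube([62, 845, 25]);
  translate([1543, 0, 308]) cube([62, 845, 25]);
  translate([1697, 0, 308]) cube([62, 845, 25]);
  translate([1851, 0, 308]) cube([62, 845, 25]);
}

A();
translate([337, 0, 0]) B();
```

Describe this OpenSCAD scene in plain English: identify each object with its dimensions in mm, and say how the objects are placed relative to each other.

A is a simple wooden stool: a rectangular seat 337 mm (x) by 284 mm (y), 30 mm thick, top face at z = 436 mm, on four square legs, each 28×28 mm in cross-section. The legs rest on z = 0, each flush with a corner of the seat. Four stretchers, 28 mm wide and 19 mm tall, connect adjacent legs with their undersides at z = 311 mm, each running between the inner faces of the legs it joins and aligned with the legs' outer faces on the other axis.

B is a bed frame 2078 mm long (x) by 845 mm wide (y). Four 65×65 mm corner posts, 492 mm tall, at the corners of the footprint. Four rails of 31 mm thickness and 120 mm height run between adjacent posts with their undersides at z = 188 mm, their outer faces flush with the outside of the frame (the two x-running rails run between the posts' inner faces; the two y-running rails run between the posts' inner faces). 12 slats, each 62 mm wide (x) and 25 mm thick, lie across the top of the two x-running rails, running the full 845 mm width of the frame in y; the slats are evenly spaced along x between the inner faces of the end posts with equal gaps (rounded down to the nearest mm) at the −x end and between each pair — any rounding remainder accumulates at the +x end.

The bed frame is against the stool's +x side, with their −y faces flush.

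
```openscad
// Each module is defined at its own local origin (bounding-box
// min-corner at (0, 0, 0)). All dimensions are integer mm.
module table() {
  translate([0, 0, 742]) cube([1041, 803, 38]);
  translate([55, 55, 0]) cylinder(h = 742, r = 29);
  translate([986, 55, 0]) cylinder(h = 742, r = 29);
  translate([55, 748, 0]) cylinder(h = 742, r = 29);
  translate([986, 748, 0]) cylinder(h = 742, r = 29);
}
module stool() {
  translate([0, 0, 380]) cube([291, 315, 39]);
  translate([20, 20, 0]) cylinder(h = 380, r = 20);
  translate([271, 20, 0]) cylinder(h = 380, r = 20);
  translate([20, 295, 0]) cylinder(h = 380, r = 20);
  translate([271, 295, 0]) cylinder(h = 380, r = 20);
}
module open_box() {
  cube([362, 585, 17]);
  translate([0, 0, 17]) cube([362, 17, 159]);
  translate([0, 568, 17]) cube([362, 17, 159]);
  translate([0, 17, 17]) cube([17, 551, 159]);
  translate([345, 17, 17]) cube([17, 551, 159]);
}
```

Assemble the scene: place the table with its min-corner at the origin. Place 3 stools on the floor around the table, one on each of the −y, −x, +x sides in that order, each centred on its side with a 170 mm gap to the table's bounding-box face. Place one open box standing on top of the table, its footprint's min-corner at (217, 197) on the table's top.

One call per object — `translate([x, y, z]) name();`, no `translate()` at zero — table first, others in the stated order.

table();
translate([375, -485, 0]) stool();
translate([-461, 244, 0]) stool();
translate([1211, 244, 0]) stool();
translate([217, 197, 780]) open_box();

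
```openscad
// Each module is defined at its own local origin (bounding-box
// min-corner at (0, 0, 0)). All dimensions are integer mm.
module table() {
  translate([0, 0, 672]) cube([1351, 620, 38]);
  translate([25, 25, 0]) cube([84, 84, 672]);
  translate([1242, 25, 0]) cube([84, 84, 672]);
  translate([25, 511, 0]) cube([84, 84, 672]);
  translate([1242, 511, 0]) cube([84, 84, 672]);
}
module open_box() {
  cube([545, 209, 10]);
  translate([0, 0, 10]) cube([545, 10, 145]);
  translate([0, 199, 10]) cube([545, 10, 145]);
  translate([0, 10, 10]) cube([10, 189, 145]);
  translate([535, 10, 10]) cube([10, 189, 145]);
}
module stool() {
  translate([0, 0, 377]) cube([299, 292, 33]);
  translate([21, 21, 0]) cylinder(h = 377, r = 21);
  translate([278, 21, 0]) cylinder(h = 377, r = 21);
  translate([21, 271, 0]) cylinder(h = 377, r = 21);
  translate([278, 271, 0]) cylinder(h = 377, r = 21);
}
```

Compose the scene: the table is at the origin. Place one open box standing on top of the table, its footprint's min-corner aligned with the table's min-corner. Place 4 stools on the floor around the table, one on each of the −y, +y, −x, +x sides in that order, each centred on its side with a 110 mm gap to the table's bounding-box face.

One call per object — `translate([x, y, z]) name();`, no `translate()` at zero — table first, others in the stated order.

table();
translate([0, 0, 710]) open_box();
translate([526, -402, 0]) stool();
translate([526, 730, 0]) stool();
translate([-409, 164, 0]) stool();
translate([1461, 164, 0]) stool();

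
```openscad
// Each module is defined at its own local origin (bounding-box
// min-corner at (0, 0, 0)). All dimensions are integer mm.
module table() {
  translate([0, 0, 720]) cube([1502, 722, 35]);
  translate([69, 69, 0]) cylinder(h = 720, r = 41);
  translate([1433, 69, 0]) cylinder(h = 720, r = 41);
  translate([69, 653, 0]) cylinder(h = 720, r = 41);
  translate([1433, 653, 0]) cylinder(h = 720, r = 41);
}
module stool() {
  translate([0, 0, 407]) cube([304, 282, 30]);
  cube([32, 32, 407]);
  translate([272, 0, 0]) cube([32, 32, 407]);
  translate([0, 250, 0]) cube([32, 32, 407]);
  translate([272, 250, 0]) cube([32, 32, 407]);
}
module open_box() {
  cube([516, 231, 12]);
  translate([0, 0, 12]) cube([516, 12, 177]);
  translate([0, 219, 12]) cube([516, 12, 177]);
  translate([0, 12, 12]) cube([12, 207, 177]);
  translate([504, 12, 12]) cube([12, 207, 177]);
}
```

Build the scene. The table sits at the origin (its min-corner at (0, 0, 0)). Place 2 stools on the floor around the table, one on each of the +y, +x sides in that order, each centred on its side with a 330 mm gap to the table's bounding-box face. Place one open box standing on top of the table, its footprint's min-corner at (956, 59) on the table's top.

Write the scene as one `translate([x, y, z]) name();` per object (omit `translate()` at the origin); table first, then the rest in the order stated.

table();
translate([599, 1052, 0]) stool();
translate([1832, 220, 0]) stool();
translate([956, 59, 755]) open_box();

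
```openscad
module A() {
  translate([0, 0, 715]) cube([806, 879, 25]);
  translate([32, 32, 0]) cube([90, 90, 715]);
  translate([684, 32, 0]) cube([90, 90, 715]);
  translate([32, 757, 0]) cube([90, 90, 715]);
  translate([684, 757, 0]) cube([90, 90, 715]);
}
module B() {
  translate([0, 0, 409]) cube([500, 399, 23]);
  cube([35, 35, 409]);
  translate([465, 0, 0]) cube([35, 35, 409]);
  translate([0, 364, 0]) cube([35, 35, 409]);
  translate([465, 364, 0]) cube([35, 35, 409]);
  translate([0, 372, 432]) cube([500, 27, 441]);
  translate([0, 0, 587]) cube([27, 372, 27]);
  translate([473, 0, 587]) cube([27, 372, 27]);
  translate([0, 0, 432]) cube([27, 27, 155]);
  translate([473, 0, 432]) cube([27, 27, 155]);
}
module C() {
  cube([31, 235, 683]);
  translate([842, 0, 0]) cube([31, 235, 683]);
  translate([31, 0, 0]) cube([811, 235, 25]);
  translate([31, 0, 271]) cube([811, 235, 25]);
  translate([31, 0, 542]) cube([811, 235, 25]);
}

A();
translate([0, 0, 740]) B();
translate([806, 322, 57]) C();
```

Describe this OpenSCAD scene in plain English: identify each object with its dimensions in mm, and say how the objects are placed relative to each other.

A is a table with a 806×879 mm rectangular top, 25 mm thick, top surface at z = 740 mm, supported by four 90×90 mm square legs, each inset 32 mm from the nearest pair of top edges, running from the floor.

B is a chair: 500×399 mm seat, 23 mm thick, top at z = 432 mm, on four 35 mm square corner legs flush with the seat edges. A 27 mm thick backrest slab spans the full seat width, extending 441 mm above the seat top, its back face flush with the seat's +y edge. Two armrests of 27×27 mm section run along each side from the seat's front edge to the front of the backrest, top faces 182 mm above the seat top and outer faces flush with the seat's x-edges; a 27×27 mm post under the front of each armrest stands on the seat at the front corner.

C is an open bookshelf. Two side panels, each 31 mm thick, 235 mm deep and 683 mm tall, stand 873 mm apart (outside-to-outside). Between them sit 3 shelves, each 25 mm thick and 235 mm deep, spanning the full gap between the sides. The bottom shelf rests on the floor (its underside at z = 0) and the clear gap between one shelf's top and the next shelf's underside is 246 mm.

The chair is on top of the table. The bookshelf is beside the table with their tops flush at z = 740.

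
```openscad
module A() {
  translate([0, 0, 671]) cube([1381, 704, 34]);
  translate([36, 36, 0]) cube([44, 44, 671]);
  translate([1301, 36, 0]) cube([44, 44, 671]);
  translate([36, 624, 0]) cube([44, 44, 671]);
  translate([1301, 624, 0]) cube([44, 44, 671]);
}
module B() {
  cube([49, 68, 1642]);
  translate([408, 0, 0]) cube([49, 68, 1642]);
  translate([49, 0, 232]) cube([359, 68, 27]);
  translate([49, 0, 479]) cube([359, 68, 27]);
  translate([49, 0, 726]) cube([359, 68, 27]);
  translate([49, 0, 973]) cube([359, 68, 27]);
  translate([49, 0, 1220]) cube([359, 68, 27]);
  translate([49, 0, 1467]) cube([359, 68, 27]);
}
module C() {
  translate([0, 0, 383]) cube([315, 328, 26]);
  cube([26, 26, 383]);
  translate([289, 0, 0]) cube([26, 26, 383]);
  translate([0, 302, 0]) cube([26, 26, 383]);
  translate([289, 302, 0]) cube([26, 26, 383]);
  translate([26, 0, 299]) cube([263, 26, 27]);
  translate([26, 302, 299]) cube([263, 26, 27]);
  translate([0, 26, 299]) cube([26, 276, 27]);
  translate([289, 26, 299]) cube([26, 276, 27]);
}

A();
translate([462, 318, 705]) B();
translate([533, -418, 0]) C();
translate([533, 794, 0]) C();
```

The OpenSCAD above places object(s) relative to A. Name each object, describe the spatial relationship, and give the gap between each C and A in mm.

Each stool's nearest face is 90 mm from the table's bounding box.

A is a table. B is a ladder. C is a stool. The ladder is on top of the table, centred. Two stools sit around the table at the −y, +y sides. The gap between each stool and the table is 90 mm.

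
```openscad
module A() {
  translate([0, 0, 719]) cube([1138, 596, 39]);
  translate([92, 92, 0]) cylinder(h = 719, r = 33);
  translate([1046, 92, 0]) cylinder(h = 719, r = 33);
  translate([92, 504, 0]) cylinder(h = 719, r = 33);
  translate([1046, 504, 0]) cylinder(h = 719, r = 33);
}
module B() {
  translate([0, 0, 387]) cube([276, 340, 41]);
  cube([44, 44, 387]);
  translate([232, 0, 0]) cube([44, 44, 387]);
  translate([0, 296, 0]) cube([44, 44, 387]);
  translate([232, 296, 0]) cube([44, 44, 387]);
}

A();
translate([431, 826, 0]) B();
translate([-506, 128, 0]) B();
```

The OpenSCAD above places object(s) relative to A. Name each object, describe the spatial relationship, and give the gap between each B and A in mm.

Each stool's nearest face is 230 mm from the table's bounding box.

A is a table. B is a stool. Two stools sit around the table at the +y, −x sides. The gap between each stool and the table is 230 mm.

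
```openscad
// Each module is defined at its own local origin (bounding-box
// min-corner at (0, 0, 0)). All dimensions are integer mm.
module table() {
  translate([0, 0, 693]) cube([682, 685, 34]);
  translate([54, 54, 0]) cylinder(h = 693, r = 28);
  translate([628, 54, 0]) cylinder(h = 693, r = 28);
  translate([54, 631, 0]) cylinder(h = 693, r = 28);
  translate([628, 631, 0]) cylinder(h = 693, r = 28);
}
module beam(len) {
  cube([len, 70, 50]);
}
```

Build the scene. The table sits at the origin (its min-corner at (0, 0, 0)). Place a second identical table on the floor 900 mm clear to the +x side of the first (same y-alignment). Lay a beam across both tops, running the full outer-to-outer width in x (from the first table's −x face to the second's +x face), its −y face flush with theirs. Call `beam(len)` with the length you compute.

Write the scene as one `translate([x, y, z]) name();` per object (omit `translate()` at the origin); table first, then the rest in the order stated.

table();
translate([1582, 0, 0]) table();
translate([0, 0, 727]) beam(2264);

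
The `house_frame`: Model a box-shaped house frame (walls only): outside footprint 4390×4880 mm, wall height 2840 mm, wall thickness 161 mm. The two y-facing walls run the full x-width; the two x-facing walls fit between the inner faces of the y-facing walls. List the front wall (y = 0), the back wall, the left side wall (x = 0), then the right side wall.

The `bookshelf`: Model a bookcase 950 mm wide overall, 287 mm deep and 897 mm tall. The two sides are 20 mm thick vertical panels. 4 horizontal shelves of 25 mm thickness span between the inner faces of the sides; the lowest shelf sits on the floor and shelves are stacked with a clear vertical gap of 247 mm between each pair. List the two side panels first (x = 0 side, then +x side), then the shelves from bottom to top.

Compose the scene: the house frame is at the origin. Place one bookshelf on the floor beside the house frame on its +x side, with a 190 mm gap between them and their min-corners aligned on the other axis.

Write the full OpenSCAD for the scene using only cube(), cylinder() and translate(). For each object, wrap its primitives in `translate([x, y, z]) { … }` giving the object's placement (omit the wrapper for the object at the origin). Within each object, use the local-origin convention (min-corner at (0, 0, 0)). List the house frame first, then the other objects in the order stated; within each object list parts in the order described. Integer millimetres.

cube([4390, 161, 2840]);
translate([0, 4719, 0]) cube([4390, 161, 2840]);
translate([0, 161, 0]) cube([161, 4558, 2840]);
translate([4229, 161, 0]) cube([161, 4558, 2840]);
translate([4580, 0, 0]) {
  cube([20, 287, 897]);
  translate([930, 0, 0]) cube([20, 287, 897]);
  translate([20, 0, 0]) cube([910, 287, 25]);
  translate([20, 0, 272]) cube([910, 287, 25]);
  translate([20, 0, 544]) cube([910, 287, 25]);
  translate([20, 0, 816]) cube([910, 287, 25]);
}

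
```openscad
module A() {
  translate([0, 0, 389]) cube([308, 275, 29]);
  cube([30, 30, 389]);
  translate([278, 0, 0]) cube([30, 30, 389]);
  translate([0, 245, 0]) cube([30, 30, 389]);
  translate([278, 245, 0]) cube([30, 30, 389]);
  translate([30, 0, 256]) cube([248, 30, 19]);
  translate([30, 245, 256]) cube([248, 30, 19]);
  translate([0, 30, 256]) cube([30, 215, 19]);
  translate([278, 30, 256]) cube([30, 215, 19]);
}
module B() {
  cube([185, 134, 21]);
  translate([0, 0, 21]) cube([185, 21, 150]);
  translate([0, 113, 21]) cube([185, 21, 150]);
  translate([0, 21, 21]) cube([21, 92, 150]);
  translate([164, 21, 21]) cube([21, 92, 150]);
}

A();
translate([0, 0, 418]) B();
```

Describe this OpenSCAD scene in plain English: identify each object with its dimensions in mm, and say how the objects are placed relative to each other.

A is a four-legged stool. The seat is 308×275 mm, 29 mm thick, top at z = 418 mm. It stands on four square legs, each 30×30 mm in cross-section, from z = 0 to the seat underside, each flush with a corner of the seat. Four stretchers, 30 mm wide and 19 mm tall, connect adjacent legs with their undersides at z = 256 mm, each running between the inner faces of the legs it joins and aligned with the legs' outer faces on the other axis.

B is an open storage box with external size 185×134×171 mm and wall thickness 21 mm (the base is also 21 mm thick). The base covers the whole footprint; the four walls stand on the base, with the y-facing walls full-width and the x-facing walls fitting between their inner faces.

The open box is on top of the stool.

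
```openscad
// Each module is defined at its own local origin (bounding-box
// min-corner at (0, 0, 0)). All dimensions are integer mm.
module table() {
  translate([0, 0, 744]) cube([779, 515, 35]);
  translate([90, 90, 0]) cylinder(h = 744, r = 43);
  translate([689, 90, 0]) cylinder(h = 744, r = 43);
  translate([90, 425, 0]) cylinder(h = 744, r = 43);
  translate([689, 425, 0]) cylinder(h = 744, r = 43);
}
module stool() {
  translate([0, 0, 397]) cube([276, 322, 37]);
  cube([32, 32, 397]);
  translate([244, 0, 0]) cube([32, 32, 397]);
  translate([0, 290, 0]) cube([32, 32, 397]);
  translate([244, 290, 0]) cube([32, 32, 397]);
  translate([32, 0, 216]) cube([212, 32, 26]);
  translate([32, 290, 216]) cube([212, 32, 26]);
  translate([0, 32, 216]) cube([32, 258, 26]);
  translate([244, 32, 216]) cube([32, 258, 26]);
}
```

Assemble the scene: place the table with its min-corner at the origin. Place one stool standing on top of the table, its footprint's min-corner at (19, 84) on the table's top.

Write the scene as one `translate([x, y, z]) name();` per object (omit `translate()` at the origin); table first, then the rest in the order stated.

table();
translate([19, 84, 779]) stool();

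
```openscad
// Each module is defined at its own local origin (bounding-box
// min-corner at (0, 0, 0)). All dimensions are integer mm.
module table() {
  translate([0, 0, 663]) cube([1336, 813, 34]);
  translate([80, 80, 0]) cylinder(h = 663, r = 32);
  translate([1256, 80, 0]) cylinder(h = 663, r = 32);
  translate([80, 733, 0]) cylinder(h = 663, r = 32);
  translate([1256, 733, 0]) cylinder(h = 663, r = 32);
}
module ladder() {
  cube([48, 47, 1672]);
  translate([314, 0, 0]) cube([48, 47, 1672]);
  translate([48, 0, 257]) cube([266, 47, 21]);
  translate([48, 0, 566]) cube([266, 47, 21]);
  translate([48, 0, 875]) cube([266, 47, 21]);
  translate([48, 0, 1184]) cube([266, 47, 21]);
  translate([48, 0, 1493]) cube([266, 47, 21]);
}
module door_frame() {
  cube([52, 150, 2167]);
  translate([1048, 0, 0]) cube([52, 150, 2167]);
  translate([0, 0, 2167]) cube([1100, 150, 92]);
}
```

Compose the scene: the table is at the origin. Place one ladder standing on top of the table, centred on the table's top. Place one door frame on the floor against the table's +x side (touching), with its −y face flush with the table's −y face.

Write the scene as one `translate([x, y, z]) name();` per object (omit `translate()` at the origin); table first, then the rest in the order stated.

table();
translate([487, 383, 697]) ladder();
translate([1336, 0, 0]) door_frame();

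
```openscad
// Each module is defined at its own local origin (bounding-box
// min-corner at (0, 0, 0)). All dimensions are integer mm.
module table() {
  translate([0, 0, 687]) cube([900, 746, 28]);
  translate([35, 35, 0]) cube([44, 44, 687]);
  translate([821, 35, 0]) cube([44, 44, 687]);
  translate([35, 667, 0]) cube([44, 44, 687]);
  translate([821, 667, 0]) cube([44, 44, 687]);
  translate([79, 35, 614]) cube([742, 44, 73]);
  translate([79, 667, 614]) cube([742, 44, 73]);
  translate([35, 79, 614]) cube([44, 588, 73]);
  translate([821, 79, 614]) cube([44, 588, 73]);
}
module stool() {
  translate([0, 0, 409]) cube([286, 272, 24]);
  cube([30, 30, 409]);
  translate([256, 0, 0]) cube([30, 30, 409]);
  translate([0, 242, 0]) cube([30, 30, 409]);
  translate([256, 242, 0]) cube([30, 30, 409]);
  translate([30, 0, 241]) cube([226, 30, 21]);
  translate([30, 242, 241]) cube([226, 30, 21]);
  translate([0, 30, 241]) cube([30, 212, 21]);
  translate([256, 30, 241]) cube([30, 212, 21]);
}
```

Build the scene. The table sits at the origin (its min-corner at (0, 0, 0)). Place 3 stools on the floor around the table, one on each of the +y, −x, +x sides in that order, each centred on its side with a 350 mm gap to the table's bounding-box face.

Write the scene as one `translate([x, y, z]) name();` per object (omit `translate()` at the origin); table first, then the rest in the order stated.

table();
translate([307, 1096, 0]) stool();
translate([-636, 237, 0]) stool();
translate([1250, 237, 0]) stool();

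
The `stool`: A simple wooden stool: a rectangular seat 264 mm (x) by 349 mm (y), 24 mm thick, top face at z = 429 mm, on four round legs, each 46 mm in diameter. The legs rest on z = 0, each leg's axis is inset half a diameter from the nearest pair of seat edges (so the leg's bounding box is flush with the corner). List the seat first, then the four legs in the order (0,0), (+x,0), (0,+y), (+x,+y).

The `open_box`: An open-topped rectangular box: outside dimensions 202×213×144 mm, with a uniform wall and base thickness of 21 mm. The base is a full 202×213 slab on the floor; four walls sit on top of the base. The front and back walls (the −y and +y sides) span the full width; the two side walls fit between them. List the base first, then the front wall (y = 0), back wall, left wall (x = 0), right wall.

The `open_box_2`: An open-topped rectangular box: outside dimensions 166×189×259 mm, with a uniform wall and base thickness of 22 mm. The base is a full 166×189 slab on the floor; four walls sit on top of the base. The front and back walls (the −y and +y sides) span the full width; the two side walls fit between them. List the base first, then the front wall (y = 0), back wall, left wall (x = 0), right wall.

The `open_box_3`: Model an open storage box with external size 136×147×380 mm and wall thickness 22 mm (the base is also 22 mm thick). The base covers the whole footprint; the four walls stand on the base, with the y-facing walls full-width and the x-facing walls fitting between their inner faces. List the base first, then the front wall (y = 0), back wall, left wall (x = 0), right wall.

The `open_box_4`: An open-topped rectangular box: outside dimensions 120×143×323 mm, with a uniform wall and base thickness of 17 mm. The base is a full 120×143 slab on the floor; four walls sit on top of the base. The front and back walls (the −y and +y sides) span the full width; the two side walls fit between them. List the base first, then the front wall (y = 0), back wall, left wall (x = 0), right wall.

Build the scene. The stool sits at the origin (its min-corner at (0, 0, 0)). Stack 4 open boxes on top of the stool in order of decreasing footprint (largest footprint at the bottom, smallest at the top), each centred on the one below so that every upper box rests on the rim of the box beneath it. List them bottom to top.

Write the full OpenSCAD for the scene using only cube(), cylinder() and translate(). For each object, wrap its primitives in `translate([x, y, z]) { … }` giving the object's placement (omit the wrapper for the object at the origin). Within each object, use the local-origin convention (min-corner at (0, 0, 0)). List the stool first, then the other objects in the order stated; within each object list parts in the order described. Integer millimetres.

translate([0, 0, 405]) cube([264, 349, 24]);
translate([23, 23, 0]) cylinder(h = 405, r = 23);
translate([241, 23, 0]) cylinder(h = 405, r = 23);
translate([23, 326, 0]) cylinder(h = 405, r = 23);
translate([241, 326, 0]) cylinder(h = 405, r = 23);
translate([31, 68, 429]) {
  cube([202, 213, 21]);
  translate([0, 0, 21]) cube([202, 21, 123]);
  translate([0, 192, 21]) cube([202, 21, 123]);
  translate([0, 21, 21]) cube([21, 171, 123]);
  translate([181, 21, 21]) cube([21, 171, 123]);
}
translate([49, 80, 573]) {
  cube([166, 189, 22]);
  translate([0, 0, 22]) cube([166, 22, 237]);
  translate([0, 167, 22]) cube([166, 22, 237]);
  translate([0, 22, 22]) cube([22, 145, 237]);
  translate([144, 22, 22]) cube([22, 145, 237]);
}
translate([64, 101, 832]) {
  cube([136, 147, 22]);
  translate([0, 0, 22]) cube([136, 22, 358]);
  translate([0, 125, 22]) cube([136, 22, 358]);
  translate([0, 22, 22]) cube([22, 103, 358]);
  translate([114, 22, 22]) cube([22, 103, 358]);
}
translate([72, 103, 1212]) {
  cube([120, 143, 17]);
  translate([0, 0, 17]) cube([120, 17, 306]);
  translate([0, 126, 17]) cube([120, 17, 306]);
  translate([0, 17, 17]) cube([17, 109, 306]);
  translate([103, 17, 17]) cube([17, 109, 306]);
}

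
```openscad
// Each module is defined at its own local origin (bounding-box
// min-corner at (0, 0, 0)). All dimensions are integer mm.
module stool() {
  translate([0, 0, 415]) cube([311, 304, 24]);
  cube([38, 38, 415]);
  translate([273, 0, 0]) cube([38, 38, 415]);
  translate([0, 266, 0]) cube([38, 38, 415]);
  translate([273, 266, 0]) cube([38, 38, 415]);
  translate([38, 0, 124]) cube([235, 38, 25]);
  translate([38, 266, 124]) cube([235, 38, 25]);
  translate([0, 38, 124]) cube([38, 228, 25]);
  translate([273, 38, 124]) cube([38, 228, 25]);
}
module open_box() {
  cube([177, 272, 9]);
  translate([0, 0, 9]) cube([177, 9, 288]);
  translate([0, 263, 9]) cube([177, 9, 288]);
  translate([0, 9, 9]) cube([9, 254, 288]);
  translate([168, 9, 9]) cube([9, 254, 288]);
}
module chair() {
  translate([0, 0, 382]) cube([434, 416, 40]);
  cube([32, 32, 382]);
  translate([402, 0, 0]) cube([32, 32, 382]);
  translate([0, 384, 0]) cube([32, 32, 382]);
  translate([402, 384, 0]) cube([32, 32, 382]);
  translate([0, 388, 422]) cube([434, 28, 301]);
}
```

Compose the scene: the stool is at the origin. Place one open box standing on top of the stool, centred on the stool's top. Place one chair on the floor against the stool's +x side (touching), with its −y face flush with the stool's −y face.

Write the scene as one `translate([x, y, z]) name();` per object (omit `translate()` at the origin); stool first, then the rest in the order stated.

stool();
translate([67, 16, 439]) open_box();
translate([311, 0, 0]) chair();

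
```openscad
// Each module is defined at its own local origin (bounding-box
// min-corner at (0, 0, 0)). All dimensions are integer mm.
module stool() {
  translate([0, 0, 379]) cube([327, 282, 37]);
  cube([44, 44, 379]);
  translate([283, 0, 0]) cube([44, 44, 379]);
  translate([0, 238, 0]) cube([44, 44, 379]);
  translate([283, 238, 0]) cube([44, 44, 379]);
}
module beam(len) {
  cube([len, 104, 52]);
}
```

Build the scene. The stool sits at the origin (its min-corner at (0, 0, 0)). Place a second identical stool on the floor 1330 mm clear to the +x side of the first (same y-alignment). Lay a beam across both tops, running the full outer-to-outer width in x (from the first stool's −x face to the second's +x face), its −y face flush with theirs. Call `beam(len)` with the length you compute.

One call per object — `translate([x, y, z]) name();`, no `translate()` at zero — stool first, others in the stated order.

stool();
translate([1657, 0, 0]) stool();
translate([0, 0, 416]) beam(1984);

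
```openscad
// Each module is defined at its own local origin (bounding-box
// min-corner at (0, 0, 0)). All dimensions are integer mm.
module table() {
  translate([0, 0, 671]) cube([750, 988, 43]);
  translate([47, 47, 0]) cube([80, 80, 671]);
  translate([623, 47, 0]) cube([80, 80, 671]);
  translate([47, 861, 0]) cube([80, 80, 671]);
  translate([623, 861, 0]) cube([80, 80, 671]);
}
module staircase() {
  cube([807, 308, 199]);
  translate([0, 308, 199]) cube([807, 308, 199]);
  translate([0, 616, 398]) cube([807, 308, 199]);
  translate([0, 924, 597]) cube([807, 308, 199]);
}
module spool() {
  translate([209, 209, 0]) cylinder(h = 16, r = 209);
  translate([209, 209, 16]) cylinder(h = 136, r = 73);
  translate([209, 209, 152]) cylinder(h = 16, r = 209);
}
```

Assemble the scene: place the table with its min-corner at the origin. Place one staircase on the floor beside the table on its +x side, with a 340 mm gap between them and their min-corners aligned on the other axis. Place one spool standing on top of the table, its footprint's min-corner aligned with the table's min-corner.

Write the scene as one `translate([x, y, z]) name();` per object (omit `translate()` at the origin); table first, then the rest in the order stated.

table();
translate([1090, 0, 0]) staircase();
translate([0, 0, 714]) spool();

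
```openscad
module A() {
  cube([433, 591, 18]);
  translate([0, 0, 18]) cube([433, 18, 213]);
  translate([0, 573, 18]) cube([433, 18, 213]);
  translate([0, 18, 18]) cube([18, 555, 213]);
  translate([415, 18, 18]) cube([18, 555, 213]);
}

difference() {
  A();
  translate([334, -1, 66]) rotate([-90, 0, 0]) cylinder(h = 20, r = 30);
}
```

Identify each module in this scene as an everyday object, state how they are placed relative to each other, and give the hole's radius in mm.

A is an open box. The open box has a circular hole through its front wall. The hole's radius is 30 mm.

The subtracted cylinder has r = 30 mm.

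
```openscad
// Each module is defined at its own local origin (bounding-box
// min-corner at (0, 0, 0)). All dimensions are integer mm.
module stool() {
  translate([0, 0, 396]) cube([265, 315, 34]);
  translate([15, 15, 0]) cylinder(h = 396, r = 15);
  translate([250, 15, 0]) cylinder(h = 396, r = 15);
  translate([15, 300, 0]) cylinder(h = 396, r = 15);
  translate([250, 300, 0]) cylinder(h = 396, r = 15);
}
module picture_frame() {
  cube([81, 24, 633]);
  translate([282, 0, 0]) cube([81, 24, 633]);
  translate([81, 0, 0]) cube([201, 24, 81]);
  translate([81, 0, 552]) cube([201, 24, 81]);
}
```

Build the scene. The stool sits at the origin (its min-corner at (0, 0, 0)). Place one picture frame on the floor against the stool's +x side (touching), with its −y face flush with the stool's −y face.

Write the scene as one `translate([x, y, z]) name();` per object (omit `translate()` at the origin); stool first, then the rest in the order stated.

stool();
translate([265, 0, 0]) picture_frame();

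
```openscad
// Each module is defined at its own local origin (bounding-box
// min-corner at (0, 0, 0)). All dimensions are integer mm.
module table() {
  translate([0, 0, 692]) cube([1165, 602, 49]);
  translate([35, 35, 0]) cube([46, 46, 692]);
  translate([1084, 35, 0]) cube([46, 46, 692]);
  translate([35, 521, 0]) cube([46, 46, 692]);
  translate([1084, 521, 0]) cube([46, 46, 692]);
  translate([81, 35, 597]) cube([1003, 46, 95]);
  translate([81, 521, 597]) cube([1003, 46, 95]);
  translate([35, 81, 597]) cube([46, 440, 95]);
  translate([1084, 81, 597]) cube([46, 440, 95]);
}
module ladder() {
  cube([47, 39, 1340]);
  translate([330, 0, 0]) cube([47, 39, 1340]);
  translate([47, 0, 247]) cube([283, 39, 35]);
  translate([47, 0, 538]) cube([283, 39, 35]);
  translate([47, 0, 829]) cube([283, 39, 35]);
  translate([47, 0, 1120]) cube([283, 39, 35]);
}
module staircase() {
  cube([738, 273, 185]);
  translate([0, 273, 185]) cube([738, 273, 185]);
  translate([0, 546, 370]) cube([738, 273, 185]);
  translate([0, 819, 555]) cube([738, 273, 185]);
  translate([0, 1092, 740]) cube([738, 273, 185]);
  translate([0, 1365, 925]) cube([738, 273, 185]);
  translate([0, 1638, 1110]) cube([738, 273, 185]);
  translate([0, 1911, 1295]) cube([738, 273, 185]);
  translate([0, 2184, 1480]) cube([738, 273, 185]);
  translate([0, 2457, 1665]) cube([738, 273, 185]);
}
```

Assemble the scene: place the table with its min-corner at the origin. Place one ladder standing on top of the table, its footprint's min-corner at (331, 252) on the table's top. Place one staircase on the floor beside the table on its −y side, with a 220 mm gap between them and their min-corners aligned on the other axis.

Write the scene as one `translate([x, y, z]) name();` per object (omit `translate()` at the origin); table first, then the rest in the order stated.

table();
translate([331, 252, 741]) ladder();
translate([0, -2950, 0]) staircase();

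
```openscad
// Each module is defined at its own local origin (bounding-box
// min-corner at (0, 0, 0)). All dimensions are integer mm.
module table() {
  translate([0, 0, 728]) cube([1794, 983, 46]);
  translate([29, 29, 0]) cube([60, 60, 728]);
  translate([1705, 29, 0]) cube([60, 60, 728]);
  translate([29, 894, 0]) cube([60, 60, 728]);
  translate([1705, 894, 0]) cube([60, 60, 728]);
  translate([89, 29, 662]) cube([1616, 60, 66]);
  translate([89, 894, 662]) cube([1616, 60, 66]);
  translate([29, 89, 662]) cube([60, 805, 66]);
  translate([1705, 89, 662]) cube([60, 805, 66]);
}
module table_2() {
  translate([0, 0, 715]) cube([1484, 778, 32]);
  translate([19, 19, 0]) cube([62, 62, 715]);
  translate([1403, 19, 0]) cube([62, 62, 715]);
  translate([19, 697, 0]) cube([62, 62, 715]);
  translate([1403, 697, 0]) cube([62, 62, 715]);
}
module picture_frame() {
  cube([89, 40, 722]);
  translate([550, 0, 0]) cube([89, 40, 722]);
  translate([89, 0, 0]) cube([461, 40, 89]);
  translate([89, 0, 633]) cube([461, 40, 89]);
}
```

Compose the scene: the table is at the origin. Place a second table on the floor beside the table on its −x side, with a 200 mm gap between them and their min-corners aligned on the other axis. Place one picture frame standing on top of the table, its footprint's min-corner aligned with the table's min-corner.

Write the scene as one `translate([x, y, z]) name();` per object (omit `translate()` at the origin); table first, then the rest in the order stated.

table();
translate([-1684, 0, 0]) table_2();
translate([0, 0, 774]) picture_frame();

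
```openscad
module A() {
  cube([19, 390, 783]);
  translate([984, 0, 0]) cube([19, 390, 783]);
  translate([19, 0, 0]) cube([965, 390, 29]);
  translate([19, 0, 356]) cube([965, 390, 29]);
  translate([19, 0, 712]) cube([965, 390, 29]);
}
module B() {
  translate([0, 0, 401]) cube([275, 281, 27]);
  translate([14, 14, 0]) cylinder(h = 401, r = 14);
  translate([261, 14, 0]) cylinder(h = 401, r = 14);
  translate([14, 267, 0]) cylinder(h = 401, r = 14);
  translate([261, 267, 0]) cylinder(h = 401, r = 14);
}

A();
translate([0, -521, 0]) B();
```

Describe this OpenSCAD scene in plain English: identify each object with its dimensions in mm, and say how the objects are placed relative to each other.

A is an open bookshelf. Two side panels, each 19 mm thick, 390 mm deep and 783 mm tall, stand 1003 mm apart (outside-to-outside). Between them sit 3 shelves, each 29 mm thick and 390 mm deep, spanning the full gap between the sides. The bottom shelf rests on the floor (its underside at z = 0) and the clear gap between one shelf's top and the next shelf's underside is 327 mm.

B is a four-legged stool. The seat is a 275×281×27 mm slab whose top surface is at z = 428 mm; four round legs, each 28 mm in diameter, run from the floor (z = 0) to the underside of the seat, each leg's axis is inset half a diameter from the nearest pair of seat edges (so the leg's bounding box is flush with the corner).

The stool is on the floor beside the bookshelf on its −y side.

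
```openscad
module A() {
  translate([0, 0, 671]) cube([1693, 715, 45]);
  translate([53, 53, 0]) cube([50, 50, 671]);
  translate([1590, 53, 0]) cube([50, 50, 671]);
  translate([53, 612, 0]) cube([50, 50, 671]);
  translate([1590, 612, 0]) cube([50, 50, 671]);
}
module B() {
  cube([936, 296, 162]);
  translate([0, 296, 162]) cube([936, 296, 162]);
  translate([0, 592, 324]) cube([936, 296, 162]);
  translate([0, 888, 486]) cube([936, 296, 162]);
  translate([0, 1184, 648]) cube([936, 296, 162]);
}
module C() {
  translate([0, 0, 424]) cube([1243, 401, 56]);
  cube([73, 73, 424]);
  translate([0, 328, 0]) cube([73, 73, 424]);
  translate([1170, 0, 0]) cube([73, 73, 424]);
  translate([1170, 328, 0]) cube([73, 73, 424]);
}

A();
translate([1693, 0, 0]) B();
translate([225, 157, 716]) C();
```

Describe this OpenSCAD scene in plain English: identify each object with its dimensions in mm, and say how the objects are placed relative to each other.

A is a rectangular dining table. The top is 1693×715×45 mm with its upper surface at z = 716 mm. It stands on four 50×50 mm square legs, each inset 53 mm from the nearest pair of top edges, running from the floor to the underside of the top.

B is a run of 5 identical solid stair steps. Each tread is 936×296 mm and each step block is 162 mm high. Step 1 rests on the floor; step k is offset from step 1 by (k−1)×296 mm in y and (k−1)×162 mm in z.

C is a long wooden bench with a 1243 mm (x) × 401 mm (y) seat, 56 mm thick, its top surface 480 mm above the floor. Four 73 mm square legs at the seat corners, flush with the edges, run from z = 0 to the seat underside.

The staircase is against the table's +x side, with their −y faces flush. The bench is on top of the table, centred.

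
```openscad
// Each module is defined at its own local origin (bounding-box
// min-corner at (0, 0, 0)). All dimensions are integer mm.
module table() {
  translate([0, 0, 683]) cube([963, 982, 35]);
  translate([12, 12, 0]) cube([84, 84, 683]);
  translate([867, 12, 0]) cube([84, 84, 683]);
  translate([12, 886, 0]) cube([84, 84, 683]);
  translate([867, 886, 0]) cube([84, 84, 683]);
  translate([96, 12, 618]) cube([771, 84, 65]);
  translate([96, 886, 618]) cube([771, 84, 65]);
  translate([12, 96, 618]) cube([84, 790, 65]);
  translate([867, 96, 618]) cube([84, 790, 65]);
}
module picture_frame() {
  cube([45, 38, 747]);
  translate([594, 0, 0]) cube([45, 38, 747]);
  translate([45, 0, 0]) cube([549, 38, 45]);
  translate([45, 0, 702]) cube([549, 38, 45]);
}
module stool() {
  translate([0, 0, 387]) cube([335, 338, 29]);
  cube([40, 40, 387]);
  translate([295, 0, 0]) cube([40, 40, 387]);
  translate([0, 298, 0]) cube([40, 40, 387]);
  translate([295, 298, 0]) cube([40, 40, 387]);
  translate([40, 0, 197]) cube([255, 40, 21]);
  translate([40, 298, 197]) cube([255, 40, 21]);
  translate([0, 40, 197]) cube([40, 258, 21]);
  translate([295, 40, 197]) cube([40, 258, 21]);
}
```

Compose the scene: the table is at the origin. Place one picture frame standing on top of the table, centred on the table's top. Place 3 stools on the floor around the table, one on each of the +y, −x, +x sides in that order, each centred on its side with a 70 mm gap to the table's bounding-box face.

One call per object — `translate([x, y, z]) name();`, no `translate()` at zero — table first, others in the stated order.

table();
translate([162, 472, 718]) picture_frame();
translate([314, 1052, 0]) stool();
translate([-405, 322, 0]) stool();
translate([1033, 322, 0]) stool();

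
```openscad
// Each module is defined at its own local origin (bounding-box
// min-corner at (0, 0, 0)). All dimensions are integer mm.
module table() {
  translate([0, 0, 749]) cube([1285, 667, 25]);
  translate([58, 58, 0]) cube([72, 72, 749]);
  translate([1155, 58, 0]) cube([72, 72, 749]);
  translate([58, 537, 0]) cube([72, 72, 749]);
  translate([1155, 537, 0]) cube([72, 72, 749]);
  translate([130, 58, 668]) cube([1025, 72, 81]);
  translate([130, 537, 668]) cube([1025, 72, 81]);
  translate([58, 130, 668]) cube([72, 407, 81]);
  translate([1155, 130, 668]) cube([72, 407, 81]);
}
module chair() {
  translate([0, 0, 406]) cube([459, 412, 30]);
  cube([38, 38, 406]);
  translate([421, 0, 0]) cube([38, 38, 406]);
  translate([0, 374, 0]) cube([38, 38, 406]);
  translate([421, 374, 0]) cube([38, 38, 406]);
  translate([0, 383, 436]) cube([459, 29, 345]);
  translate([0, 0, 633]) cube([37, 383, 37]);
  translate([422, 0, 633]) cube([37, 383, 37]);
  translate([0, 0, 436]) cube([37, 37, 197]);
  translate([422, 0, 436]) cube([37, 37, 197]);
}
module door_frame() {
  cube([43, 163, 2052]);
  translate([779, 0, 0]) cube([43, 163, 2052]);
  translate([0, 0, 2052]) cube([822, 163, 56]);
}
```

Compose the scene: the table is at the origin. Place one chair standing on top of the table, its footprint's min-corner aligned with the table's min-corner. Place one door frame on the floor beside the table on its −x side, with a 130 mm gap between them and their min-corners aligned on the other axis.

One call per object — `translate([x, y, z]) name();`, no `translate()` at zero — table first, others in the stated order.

table();
translate([0, 0, 774]) chair();
translate([-952, 0, 0]) door_frame();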